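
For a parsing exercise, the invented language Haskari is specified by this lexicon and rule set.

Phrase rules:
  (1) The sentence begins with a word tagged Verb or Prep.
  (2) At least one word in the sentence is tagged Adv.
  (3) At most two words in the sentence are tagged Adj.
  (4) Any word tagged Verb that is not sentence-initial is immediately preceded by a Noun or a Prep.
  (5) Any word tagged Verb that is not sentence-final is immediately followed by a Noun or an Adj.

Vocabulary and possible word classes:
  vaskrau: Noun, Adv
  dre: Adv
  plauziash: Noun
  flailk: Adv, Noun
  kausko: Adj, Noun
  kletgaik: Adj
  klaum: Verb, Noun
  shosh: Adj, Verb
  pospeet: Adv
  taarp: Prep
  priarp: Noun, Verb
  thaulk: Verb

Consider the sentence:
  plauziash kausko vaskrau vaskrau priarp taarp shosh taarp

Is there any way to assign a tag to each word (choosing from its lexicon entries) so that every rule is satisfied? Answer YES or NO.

NO

Candidates per position — 1:plauziash {Noun}; 2:kausko {Adj,Noun}; 3:vaskrau {Noun,Adv}; 4:vaskrau {Noun,Adv}; 5:priarp {Noun,Verb}; 6:taarp {Prep}; 7:shosh {Adj,Verb}; 8:taarp {Prep}.
Rule 1 cannot be satisfied by any choice of tags from the lexicon.
So there is no consistent tagging.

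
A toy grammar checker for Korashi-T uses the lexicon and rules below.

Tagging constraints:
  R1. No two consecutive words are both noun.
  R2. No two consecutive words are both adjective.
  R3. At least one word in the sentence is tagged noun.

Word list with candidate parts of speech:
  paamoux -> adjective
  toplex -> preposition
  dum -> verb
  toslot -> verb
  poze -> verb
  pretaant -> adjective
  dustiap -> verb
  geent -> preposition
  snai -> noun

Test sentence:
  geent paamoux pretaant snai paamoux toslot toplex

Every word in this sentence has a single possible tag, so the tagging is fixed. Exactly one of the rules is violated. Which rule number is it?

Fixed tagging: preposition adjective adjective noun adjective verb preposition.
Applying the rules: R1 holds, R2 violated, R3 holds.
Only rule 2 fails.

2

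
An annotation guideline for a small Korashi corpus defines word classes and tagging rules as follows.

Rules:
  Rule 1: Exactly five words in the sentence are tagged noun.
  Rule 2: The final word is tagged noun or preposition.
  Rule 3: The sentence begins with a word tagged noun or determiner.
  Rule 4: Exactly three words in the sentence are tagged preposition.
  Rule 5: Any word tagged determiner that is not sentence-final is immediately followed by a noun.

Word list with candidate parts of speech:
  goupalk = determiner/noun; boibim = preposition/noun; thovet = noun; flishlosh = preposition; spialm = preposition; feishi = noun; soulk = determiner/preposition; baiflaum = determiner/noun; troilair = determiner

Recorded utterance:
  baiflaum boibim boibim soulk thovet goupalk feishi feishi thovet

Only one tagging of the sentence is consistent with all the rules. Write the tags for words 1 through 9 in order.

noun preposition preposition preposition noun determiner noun noun noun

Candidates per position — 1:baiflaum {determiner,noun}; 2:boibim {preposition,noun}; 3:boibim {preposition,noun}; 4:soulk {determiner,preposition}; 5:thovet {noun}; 6:goupalk {determiner,noun}; 7:feishi {noun}; 8:feishi {noun}; 9:thovet {noun}.
Word 2 cannot be noun — rule 4 would then fail for every completion. It is preposition.
Word 3 cannot be noun — rule 4 would then fail for every completion. It is preposition.
Word 4 cannot be determiner — rule 4 would then fail for every completion. It is preposition.
Word 1 cannot be determiner — rule 5 would then fail for every completion. It is noun.
Word 6 cannot be noun — rule 1 would then fail for every completion. It is determiner.
That leaves exactly one tagging: noun preposition preposition preposition noun determiner noun noun noun.
Check: rule 1 satisfied; rule 2 satisfied; rule 3 satisfied; rule 4 satisfied; rule 5 satisfied.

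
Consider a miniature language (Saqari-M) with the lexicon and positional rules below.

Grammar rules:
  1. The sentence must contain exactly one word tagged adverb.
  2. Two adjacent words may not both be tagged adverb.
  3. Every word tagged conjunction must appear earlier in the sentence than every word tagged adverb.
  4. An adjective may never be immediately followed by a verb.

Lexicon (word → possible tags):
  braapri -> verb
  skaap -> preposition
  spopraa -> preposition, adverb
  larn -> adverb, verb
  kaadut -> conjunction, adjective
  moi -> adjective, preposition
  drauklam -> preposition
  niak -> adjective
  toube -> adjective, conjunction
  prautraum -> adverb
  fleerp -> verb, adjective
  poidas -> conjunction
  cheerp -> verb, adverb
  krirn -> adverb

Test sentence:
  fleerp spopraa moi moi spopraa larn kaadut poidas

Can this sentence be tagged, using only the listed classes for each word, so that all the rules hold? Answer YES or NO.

NO

Candidates per position — 1:fleerp {verb,adjective}; 2:spopraa {preposition,adverb}; 3:moi {adjective,preposition}; 4:moi {adjective,preposition}; 5:spopraa {preposition,adverb}; 6:larn {adverb,verb}; 7:kaadut {conjunction,adjective}; 8:poidas {conjunction}.
Every candidate sequence violates at least one rule; no consistent tagging exists.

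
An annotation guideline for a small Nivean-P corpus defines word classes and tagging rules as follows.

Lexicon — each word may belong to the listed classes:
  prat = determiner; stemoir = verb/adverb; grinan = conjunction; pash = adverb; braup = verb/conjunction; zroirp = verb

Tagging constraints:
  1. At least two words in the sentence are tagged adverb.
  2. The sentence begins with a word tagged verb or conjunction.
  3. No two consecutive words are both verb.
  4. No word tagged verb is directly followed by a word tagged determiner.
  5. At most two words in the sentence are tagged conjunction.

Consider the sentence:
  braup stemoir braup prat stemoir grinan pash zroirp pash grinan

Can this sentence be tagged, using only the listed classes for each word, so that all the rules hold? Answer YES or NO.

NO

Candidates per position — 1:braup {verb,conjunction}; 2:stemoir {verb,adverb}; 3:braup {verb,conjunction}; 4:prat {determiner}; 5:stemoir {verb,adverb}; 6:grinan {conjunction}; 7:pash {adverb}; 8:zroirp {verb}; 9:pash {adverb}; 10:grinan {conjunction}.
Every candidate sequence violates at least one rule; no consistent tagging exists.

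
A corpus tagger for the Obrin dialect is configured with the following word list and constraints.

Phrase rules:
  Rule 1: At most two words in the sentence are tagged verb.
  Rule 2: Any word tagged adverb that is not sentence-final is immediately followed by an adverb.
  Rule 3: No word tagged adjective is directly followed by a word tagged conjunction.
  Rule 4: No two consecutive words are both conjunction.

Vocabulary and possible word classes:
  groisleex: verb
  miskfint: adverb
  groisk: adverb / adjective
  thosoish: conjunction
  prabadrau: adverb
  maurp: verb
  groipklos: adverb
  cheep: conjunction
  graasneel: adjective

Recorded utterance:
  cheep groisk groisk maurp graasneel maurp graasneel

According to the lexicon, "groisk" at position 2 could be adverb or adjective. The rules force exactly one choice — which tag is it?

Candidates per position — 1:cheep {conjunction}; 2:groisk {adverb,adjective}; 3:groisk {adverb,adjective}; 4:maurp {verb}; 5:graasneel {adjective}; 6:maurp {verb}; 7:graasneel {adjective}.
Position 2: adverb is ruled out by rule 2; that leaves adjective.
Position 3: adverb is ruled out by rule 2; that leaves adjective.
So the tagging must be: conjunction adjective adjective verb adjective verb adjective.
Checking: rule 1 ✓; rule 2 ✓; rule 3 ✓; rule 4 ✓.

adjective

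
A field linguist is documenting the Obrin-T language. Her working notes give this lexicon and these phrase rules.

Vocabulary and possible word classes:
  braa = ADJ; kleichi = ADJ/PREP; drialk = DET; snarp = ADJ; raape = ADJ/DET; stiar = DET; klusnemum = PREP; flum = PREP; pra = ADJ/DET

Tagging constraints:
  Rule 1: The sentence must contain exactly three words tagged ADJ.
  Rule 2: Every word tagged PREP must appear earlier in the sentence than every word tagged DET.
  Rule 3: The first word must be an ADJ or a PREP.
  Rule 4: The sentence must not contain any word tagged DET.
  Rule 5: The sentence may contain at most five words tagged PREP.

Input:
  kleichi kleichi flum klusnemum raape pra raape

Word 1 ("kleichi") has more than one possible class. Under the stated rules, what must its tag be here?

PREP

Candidates per position — 1:kleichi {ADJ,PREP}; 2:kleichi {ADJ,PREP}; 3:flum {PREP}; 4:klusnemum {PREP}; 5:raape {ADJ,DET}; 6:pra {ADJ,DET}; 7:raape {ADJ,DET}.
At position 5, choosing DET makes rule 4 impossible to satisfy; hence ADJ.
At position 6, choosing DET makes rule 4 impossible to satisfy; hence ADJ.
At position 7, choosing DET makes rule 4 impossible to satisfy; hence ADJ.
At position 1, choosing ADJ makes rule 1 impossible to satisfy; hence PREP.
At position 2, choosing ADJ makes rule 1 impossible to satisfy; hence PREP.
That leaves exactly one tagging: PREP PREP PREP PREP ADJ ADJ ADJ.
Checking: rule 1 ✓; rule 2 ✓; rule 3 ✓; rule 4 ✓; rule 5 ✓.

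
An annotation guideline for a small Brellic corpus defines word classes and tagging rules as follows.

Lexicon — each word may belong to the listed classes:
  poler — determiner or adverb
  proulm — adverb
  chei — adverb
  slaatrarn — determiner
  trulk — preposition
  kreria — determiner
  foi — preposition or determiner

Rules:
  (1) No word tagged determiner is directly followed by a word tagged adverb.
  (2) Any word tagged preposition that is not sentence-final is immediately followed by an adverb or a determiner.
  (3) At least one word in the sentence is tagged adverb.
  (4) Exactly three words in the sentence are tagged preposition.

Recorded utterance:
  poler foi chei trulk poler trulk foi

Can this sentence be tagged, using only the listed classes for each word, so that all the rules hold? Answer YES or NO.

YES

Candidates per position — 1:poler {determiner,adverb}; 2:foi {preposition,determiner}; 3:chei {adverb}; 4:trulk {preposition}; 5:poler {determiner,adverb}; 6:trulk {preposition}; 7:foi {preposition,determiner}.
One satisfying assignment: determiner preposition adverb preposition adverb preposition determiner.
Checking: rule 1 ok; rule 2 ok; rule 3 ok; rule 4 ok.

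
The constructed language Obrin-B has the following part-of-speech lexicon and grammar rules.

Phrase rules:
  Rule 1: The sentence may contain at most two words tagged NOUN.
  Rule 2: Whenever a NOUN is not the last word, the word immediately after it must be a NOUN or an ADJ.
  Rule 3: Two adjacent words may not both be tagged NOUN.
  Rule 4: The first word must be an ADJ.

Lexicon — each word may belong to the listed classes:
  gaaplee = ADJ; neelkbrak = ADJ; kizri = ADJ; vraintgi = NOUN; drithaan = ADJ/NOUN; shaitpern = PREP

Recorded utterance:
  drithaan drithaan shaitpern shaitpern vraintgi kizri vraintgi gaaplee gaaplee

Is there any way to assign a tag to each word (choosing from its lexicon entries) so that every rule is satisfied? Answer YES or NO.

Candidates per position — 1:drithaan {ADJ,NOUN}; 2:drithaan {ADJ,NOUN}; 3:shaitpern {PREP}; 4:shaitpern {PREP}; 5:vraintgi {NOUN}; 6:kizri {ADJ}; 7:vraintgi {NOUN}; 8:gaaplee {ADJ}; 9:gaaplee {ADJ}.
One satisfying assignment: ADJ ADJ PREP PREP NOUN ADJ NOUN ADJ ADJ.
Rule-by-rule: rule 1 satisfied; rule 2 satisfied; rule 3 satisfied; rule 4 satisfied.

YES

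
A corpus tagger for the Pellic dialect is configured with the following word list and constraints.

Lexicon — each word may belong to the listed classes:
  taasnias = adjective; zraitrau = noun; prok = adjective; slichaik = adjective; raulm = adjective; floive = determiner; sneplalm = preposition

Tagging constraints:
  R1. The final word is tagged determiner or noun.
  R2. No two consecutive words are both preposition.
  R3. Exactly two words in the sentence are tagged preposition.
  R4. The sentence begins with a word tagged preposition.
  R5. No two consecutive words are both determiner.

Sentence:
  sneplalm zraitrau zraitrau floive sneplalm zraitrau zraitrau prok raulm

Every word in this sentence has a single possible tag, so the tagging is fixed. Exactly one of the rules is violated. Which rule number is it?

1

Fixed tagging: preposition noun noun determiner preposition noun noun adjective adjective.
Checking each rule: R1 ✗, R2 ✓, R3 ✓, R4 ✓, R5 ✓.
Only rule 1 fails.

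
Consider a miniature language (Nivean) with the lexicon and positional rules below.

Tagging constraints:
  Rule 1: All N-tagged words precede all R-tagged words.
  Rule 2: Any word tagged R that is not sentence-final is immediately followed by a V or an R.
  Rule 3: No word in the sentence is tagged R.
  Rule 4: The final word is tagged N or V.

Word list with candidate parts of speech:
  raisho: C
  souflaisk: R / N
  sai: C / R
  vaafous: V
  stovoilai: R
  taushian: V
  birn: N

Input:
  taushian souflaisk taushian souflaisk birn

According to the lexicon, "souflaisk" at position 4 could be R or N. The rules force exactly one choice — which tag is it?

Candidates per position — 1:taushian {V}; 2:souflaisk {R,N}; 3:taushian {V}; 4:souflaisk {R,N}; 5:birn {N}.
At position 2, choosing R makes rule 1 impossible to satisfy; hence N.
At position 4, choosing R makes rule 1 impossible to satisfy; hence N.
The only consistent sequence is: V N V N N.
Verifying each rule — rule 1 ✓; rule 2 ✓; rule 3 ✓; rule 4 ✓.

N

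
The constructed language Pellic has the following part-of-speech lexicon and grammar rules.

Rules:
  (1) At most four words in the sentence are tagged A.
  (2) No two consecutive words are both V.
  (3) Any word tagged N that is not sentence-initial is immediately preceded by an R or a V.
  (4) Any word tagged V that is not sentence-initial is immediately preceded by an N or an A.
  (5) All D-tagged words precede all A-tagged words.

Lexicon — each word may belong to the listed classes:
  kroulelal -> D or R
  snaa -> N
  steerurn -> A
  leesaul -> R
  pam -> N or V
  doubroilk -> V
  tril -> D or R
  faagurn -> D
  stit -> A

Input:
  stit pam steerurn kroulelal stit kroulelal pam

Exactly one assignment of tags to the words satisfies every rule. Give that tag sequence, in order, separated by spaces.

A V A R A R N

Candidates per position — 1:stit {A}; 2:pam {N,V}; 3:steerurn {A}; 4:kroulelal {D,R}; 5:stit {A}; 6:kroulelal {D,R}; 7:pam {N,V}.
Position 2: N is ruled out by rule 3; that leaves V.
Position 4: D is ruled out by rule 5; that leaves R.
Position 6: D is ruled out by rule 5; that leaves R.
Position 7: V is ruled out by rule 4; that leaves N.
The unique satisfying tagging is: A V A R A R N.
Check: rule 1 ✓; rule 2 ✓; rule 3 ✓; rule 4 ✓; rule 5 ✓.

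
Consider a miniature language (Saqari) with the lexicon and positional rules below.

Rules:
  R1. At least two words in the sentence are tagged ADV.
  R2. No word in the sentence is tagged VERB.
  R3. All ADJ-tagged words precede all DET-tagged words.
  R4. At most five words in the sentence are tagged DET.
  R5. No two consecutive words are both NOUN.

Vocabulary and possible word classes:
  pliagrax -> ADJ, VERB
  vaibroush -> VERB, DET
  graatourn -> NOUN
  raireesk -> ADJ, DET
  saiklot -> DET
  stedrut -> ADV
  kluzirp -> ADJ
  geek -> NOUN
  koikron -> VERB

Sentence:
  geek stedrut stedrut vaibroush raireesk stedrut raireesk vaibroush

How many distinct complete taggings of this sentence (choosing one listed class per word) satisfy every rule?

Candidates per position — 1:geek {NOUN}; 2:stedrut {ADV}; 3:stedrut {ADV}; 4:vaibroush {VERB,DET}; 5:raireesk {ADJ,DET}; 6:stedrut {ADV}; 7:raireesk {ADJ,DET}; 8:vaibroush {VERB,DET}.
There are 16 candidate sequences in total.
The sequences that satisfy every rule: NOUN ADV ADV DET DET ADV DET DET.
Count = 1.

1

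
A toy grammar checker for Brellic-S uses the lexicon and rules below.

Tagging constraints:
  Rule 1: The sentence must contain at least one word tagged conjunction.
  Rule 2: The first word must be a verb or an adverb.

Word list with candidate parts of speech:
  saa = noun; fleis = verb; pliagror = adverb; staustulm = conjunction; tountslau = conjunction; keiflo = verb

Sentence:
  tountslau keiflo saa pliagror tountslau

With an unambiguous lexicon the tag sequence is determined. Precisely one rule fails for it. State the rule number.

Fixed tagging: conjunction verb noun adverb conjunction.
Checking each rule: R1 pass, R2 fail.
Only rule 2 fails.

2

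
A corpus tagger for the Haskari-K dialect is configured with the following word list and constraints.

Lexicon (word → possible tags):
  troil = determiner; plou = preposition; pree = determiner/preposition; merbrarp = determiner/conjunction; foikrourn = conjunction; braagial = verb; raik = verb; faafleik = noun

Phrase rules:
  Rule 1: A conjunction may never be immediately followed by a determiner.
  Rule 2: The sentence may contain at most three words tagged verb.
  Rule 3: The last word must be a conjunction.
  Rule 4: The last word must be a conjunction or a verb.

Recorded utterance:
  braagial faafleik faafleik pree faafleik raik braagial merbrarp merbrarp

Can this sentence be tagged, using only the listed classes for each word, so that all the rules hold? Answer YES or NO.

Candidates per position — 1:braagial {verb}; 2:faafleik {noun}; 3:faafleik {noun}; 4:pree {determiner,preposition}; 5:faafleik {noun}; 6:raik {verb}; 7:braagial {verb}; 8:merbrarp {determiner,conjunction}; 9:merbrarp {determiner,conjunction}.
One satisfying assignment: verb noun noun determiner noun verb verb determiner conjunction.
Checking: rule 1 holds; rule 2 holds; rule 3 holds; rule 4 holds.

YES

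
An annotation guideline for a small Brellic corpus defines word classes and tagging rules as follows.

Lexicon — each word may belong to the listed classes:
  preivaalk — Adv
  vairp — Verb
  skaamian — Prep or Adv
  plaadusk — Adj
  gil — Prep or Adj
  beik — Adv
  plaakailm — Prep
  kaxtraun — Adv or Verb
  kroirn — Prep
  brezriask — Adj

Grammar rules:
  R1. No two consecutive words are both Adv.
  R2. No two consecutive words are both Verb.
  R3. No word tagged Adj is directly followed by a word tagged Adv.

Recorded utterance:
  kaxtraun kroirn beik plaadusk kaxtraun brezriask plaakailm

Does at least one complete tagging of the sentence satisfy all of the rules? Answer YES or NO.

Candidates per position — 1:kaxtraun {Adv,Verb}; 2:kroirn {Prep}; 3:beik {Adv}; 4:plaadusk {Adj}; 5:kaxtraun {Adv,Verb}; 6:brezriask {Adj}; 7:plaakailm {Prep}.
One satisfying assignment: Verb Prep Adv Adj Verb Adj Prep.
Rule-by-rule: rule 1 ✓; rule 2 ✓; rule 3 ✓.

YES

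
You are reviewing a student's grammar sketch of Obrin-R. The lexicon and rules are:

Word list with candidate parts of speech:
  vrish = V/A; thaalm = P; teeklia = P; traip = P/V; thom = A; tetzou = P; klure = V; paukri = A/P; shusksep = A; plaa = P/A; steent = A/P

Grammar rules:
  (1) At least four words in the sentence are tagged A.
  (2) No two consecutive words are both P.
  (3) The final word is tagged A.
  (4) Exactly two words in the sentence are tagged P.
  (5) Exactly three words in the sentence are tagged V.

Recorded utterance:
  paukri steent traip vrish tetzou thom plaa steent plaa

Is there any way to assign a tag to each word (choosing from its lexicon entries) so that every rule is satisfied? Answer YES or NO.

Candidates per position — 1:paukri {A,P}; 2:steent {A,P}; 3:traip {P,V}; 4:vrish {V,A}; 5:tetzou {P}; 6:thom {A}; 7:plaa {P,A}; 8:steent {A,P}; 9:plaa {P,A}.
Rule 5 cannot be satisfied by any choice of tags from the lexicon.
So there is no consistent tagging.

NO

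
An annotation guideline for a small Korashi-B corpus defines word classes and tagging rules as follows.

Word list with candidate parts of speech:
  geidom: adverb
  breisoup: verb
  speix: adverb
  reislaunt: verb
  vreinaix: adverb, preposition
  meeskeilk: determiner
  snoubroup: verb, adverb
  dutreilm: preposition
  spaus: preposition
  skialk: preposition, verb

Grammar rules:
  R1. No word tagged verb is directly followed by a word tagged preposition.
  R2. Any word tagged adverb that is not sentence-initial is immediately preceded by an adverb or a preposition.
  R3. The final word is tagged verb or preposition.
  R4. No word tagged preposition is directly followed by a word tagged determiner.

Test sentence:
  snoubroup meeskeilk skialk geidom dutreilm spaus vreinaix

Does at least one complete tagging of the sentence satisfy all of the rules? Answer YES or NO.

YES

Candidates per position — 1:snoubroup {verb,adverb}; 2:meeskeilk {determiner}; 3:skialk {preposition,verb}; 4:geidom {adverb}; 5:dutreilm {preposition}; 6:spaus {preposition}; 7:vreinaix {adverb,preposition}.
One satisfying assignment: adverb determiner preposition adverb preposition preposition preposition.
Verifying each rule — rule 1 ok; rule 2 ok; rule 3 ok; rule 4 ok.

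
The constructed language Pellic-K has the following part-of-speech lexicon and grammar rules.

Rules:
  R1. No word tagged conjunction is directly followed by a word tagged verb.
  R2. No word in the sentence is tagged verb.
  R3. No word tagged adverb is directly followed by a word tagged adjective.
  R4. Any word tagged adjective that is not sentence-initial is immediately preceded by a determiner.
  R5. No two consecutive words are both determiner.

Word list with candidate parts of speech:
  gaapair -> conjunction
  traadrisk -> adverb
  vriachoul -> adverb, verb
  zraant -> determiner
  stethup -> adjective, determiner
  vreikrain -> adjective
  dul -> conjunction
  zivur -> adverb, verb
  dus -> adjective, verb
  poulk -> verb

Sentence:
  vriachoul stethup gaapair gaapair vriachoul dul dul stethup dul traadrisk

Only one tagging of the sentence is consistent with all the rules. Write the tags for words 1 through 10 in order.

Candidates per position — 1:vriachoul {adverb,verb}; 2:stethup {adjective,determiner}; 3:gaapair {conjunction}; 4:gaapair {conjunction}; 5:vriachoul {adverb,verb}; 6:dul {conjunction}; 7:dul {conjunction}; 8:stethup {adjective,determiner}; 9:dul {conjunction}; 10:traadrisk {adverb}.
Position 1: verb is ruled out by rule 2; that leaves adverb.
Position 2: adjective is ruled out by rule 3; that leaves determiner.
Position 5: verb is ruled out by rule 1; that leaves adverb.
Position 8: adjective is ruled out by rule 4; that leaves determiner.
The unique satisfying tagging is: adverb determiner conjunction conjunction adverb conjunction conjunction determiner conjunction adverb.
Rule-by-rule: rule 1 satisfied; rule 2 satisfied; rule 3 satisfied; rule 4 satisfied; rule 5 satisfied.

adverb determiner conjunction conjunction adverb conjunction conjunction determiner conjunction adverb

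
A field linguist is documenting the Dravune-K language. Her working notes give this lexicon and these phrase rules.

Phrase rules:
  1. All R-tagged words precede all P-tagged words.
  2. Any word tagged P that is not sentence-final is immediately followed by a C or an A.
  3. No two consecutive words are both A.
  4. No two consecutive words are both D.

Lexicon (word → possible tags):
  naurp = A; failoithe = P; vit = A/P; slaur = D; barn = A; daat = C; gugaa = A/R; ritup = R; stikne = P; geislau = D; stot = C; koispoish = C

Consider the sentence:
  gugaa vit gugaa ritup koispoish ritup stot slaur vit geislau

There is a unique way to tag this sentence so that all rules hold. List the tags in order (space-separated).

R A R R C R C D A D

Candidates per position — 1:gugaa {A,R}; 2:vit {A,P}; 3:gugaa {A,R}; 4:ritup {R}; 5:koispoish {C}; 6:ritup {R}; 7:stot {C}; 8:slaur {D}; 9:vit {A,P}; 10:geislau {D}.
Position 2: tagging it P would leave rule 1 unsatisfiable, so it must be A.
Position 3: tagging it A would leave rule 3 unsatisfiable, so it must be R.
Position 9: tagging it P would leave rule 2 unsatisfiable, so it must be A.
Position 1: tagging it A would leave rule 3 unsatisfiable, so it must be R.
The unique satisfying tagging is: R A R R C R C D A D.
Verifying each rule — rule 1 holds; rule 2 holds; rule 3 holds; rule 4 holds.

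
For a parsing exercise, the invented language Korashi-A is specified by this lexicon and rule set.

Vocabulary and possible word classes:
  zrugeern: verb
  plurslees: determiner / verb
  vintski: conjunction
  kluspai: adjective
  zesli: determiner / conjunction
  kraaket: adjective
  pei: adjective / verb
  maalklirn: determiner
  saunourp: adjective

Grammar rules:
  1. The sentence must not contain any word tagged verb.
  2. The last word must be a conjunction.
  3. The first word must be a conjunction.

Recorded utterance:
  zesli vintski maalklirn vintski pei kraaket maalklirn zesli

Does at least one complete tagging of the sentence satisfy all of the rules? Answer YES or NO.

Candidates per position — 1:zesli {determiner,conjunction}; 2:vintski {conjunction}; 3:maalklirn {determiner}; 4:vintski {conjunction}; 5:pei {adjective,verb}; 6:kraaket {adjective}; 7:maalklirn {determiner}; 8:zesli {determiner,conjunction}.
One satisfying assignment: conjunction conjunction determiner conjunction adjective adjective determiner conjunction.
Checking: rule 1 holds; rule 2 holds; rule 3 holds.

YES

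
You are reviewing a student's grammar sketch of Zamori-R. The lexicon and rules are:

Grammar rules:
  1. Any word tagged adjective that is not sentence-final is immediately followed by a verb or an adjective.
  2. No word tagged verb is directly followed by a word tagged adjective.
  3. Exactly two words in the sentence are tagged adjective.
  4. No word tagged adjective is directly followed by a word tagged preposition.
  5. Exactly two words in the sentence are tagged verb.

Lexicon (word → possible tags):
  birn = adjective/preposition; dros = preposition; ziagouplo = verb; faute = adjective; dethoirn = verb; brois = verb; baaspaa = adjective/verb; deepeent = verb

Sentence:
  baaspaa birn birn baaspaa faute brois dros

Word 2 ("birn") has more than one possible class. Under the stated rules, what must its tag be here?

Candidates per position — 1:baaspaa {adjective,verb}; 2:birn {adjective,preposition}; 3:birn {adjective,preposition}; 4:baaspaa {adjective,verb}; 5:faute {adjective}; 6:brois {verb}; 7:dros {preposition}.
Position 4: tagging it verb would leave rule 2 unsatisfiable, so it must be adjective.
Position 1: tagging it adjective would leave rule 3 unsatisfiable, so it must be verb.
Position 2: tagging it adjective would leave rule 2 unsatisfiable, so it must be preposition.
Position 3: tagging it adjective would leave rule 3 unsatisfiable, so it must be preposition.
So the tagging must be: verb preposition preposition adjective adjective verb preposition.
Checking: rule 1 holds; rule 2 holds; rule 3 holds; rule 4 holds; rule 5 holds.

preposition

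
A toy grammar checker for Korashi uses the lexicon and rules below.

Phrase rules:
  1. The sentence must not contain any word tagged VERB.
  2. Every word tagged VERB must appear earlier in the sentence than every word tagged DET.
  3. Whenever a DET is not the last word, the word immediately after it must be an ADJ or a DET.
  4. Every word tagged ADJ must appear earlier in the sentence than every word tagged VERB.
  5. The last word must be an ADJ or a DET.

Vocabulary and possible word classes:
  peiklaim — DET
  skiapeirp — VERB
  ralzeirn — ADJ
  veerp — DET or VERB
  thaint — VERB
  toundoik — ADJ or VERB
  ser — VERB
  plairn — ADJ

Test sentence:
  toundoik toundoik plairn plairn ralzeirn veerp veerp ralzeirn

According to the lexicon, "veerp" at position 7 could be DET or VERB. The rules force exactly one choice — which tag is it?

Candidates per position — 1:toundoik {ADJ,VERB}; 2:toundoik {ADJ,VERB}; 3:plairn {ADJ}; 4:plairn {ADJ}; 5:ralzeirn {ADJ}; 6:veerp {DET,VERB}; 7:veerp {DET,VERB}; 8:ralzeirn {ADJ}.
Position 1: VERB is ruled out by rule 1; that leaves ADJ.
Position 2: VERB is ruled out by rule 1; that leaves ADJ.
Position 6: VERB is ruled out by rule 1; that leaves DET.
Position 7: VERB is ruled out by rule 1; that leaves DET.
The only consistent sequence is: ADJ ADJ ADJ ADJ ADJ DET DET ADJ.
Checking: rule 1 holds; rule 2 holds; rule 3 holds; rule 4 holds; rule 5 holds.

DET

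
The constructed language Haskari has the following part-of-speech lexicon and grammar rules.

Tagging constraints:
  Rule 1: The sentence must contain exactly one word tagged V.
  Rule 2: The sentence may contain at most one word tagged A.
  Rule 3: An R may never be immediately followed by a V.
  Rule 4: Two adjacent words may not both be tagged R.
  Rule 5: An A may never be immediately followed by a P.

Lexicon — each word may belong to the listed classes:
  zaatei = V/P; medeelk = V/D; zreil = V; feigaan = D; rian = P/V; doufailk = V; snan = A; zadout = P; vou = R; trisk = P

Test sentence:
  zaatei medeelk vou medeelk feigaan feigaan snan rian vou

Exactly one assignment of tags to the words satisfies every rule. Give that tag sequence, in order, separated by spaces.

Candidates per position — 1:zaatei {V,P}; 2:medeelk {V,D}; 3:vou {R}; 4:medeelk {V,D}; 5:feigaan {D}; 6:feigaan {D}; 7:snan {A}; 8:rian {P,V}; 9:vou {R}.
At position 4, choosing V makes rule 3 impossible to satisfy; hence D.
At position 8, choosing P makes rule 5 impossible to satisfy; hence V.
At position 1, choosing V makes rule 1 impossible to satisfy; hence P.
At position 2, choosing V makes rule 1 impossible to satisfy; hence D.
The unique satisfying tagging is: P D R D D D A V R.
Verifying each rule — rule 1 ✓; rule 2 ✓; rule 3 ✓; rule 4 ✓; rule 5 ✓.

P D R D D D A V R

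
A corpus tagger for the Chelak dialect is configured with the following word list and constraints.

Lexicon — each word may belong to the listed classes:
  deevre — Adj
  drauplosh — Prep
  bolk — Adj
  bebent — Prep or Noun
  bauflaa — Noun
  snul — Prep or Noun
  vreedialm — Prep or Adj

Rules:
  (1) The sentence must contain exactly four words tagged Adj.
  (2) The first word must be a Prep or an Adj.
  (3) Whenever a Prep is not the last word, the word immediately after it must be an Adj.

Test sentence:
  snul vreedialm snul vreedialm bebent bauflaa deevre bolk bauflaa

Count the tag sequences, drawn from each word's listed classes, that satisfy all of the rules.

Candidates per position — 1:snul {Prep,Noun}; 2:vreedialm {Prep,Adj}; 3:snul {Prep,Noun}; 4:vreedialm {Prep,Adj}; 5:bebent {Prep,Noun}; 6:bauflaa {Noun}; 7:deevre {Adj}; 8:bolk {Adj}; 9:bauflaa {Noun}.
There are 32 candidate sequences in total.
The sequences that satisfy every rule: Prep Adj Prep Adj Noun Noun Adj Adj Noun; Prep Adj Noun Adj Noun Noun Adj Adj Noun.
Count = 2.

2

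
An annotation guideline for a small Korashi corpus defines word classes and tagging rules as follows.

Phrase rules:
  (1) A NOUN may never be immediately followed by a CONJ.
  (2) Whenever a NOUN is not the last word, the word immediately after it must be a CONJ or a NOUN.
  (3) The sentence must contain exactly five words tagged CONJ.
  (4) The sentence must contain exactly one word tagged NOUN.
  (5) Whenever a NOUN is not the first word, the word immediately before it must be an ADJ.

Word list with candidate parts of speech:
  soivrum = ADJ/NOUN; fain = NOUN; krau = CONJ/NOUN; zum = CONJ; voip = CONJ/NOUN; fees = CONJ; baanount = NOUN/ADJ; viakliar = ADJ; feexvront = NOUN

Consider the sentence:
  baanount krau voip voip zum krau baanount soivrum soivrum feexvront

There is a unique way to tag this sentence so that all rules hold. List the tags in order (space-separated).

ADJ CONJ CONJ CONJ CONJ CONJ ADJ ADJ ADJ NOUN

Candidates per position — 1:baanount {NOUN,ADJ}; 2:krau {CONJ,NOUN}; 3:voip {CONJ,NOUN}; 4:voip {CONJ,NOUN}; 5:zum {CONJ}; 6:krau {CONJ,NOUN}; 7:baanount {NOUN,ADJ}; 8:soivrum {ADJ,NOUN}; 9:soivrum {ADJ,NOUN}; 10:feexvront {NOUN}.
Word 1 cannot be NOUN — rule 1 would then fail for every completion. It is ADJ.
Word 2 cannot be NOUN — rule 1 would then fail for every completion. It is CONJ.
Word 3 cannot be NOUN — rule 1 would then fail for every completion. It is CONJ.
Word 4 cannot be NOUN — rule 1 would then fail for every completion. It is CONJ.
Word 6 cannot be NOUN — rule 3 would then fail for every completion. It is CONJ.
Word 7 cannot be NOUN — rule 4 would then fail for every completion. It is ADJ.
Word 8 cannot be NOUN — rule 4 would then fail for every completion. It is ADJ.
Word 9 cannot be NOUN — rule 4 would then fail for every completion. It is ADJ.
So the tagging must be: ADJ CONJ CONJ CONJ CONJ CONJ ADJ ADJ ADJ NOUN.
Checking: rule 1 holds; rule 2 holds; rule 3 holds; rule 4 holds; rule 5 holds.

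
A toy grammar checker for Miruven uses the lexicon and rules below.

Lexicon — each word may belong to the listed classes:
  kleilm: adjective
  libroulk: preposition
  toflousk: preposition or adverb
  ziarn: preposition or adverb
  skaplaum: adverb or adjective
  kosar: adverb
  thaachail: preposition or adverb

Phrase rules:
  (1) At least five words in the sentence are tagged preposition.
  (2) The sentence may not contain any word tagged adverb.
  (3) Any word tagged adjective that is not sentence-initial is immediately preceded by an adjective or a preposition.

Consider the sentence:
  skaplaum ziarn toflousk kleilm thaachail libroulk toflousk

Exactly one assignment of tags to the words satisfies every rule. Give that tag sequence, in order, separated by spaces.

Candidates per position — 1:skaplaum {adverb,adjective}; 2:ziarn {preposition,adverb}; 3:toflousk {preposition,adverb}; 4:kleilm {adjective}; 5:thaachail {preposition,adverb}; 6:libroulk {preposition}; 7:toflousk {preposition,adverb}.
Position 1: tagging it adverb would leave rule 2 unsatisfiable, so it must be adjective.
Position 2: tagging it adverb would leave rule 1 unsatisfiable, so it must be preposition.
Position 3: tagging it adverb would leave rule 1 unsatisfiable, so it must be preposition.
Position 5: tagging it adverb would leave rule 1 unsatisfiable, so it must be preposition.
Position 7: tagging it adverb would leave rule 1 unsatisfiable, so it must be preposition.
So the tagging must be: adjective preposition preposition adjective preposition preposition preposition.
Rule-by-rule: rule 1 ok; rule 2 ok; rule 3 ok.

adjective preposition preposition adjective preposition preposition preposition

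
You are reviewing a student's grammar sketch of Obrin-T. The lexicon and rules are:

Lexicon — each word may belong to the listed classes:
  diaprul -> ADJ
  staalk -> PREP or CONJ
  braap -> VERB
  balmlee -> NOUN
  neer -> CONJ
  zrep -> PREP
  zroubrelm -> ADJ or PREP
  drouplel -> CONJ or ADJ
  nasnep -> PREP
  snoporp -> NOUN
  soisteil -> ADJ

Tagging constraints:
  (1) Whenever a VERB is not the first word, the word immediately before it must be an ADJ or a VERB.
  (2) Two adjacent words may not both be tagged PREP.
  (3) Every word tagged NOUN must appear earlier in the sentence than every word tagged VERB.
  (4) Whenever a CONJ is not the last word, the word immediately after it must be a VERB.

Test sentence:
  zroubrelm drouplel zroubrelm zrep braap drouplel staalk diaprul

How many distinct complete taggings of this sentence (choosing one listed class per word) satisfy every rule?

0

Candidates per position — 1:zroubrelm {ADJ,PREP}; 2:drouplel {CONJ,ADJ}; 3:zroubrelm {ADJ,PREP}; 4:zrep {PREP}; 5:braap {VERB}; 6:drouplel {CONJ,ADJ}; 7:staalk {PREP,CONJ}; 8:diaprul {ADJ}.
There are 32 candidate sequences in total.
Rule 1 cannot be satisfied by any choice of tags from the lexicon.
So there is no consistent tagging.
Count = 0.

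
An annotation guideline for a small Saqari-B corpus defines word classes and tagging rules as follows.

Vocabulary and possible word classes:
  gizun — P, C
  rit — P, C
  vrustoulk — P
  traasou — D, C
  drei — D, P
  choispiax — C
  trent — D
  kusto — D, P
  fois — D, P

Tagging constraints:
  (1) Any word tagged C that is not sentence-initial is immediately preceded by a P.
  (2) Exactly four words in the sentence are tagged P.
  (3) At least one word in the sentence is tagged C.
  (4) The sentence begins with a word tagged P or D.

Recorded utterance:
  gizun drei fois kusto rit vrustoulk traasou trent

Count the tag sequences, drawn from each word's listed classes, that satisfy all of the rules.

7

Candidates per position — 1:gizun {P,C}; 2:drei {D,P}; 3:fois {D,P}; 4:kusto {D,P}; 5:rit {P,C}; 6:vrustoulk {P}; 7:traasou {D,C}; 8:trent {D}.
There are 64 candidate sequences in total.
Checking each against the rules leaves 7 sequences.
Count = 7.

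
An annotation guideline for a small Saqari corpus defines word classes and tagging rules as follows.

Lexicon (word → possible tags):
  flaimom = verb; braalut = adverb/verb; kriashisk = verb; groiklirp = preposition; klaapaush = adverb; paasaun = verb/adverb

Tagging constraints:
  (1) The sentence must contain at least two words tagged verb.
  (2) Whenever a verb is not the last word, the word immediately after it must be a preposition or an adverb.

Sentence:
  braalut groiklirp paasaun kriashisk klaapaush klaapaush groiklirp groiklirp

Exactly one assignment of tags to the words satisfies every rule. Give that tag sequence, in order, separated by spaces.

Candidates per position — 1:braalut {adverb,verb}; 2:groiklirp {preposition}; 3:paasaun {verb,adverb}; 4:kriashisk {verb}; 5:klaapaush {adverb}; 6:klaapaush {adverb}; 7:groiklirp {preposition}; 8:groiklirp {preposition}.
At position 3, choosing verb makes rule 2 impossible to satisfy; hence adverb.
At position 1, choosing adverb makes rule 1 impossible to satisfy; hence verb.
The unique satisfying tagging is: verb preposition adverb verb adverb adverb preposition preposition.
Rule-by-rule: rule 1 holds; rule 2 holds.

verb preposition adverb verb adverb adverb preposition preposition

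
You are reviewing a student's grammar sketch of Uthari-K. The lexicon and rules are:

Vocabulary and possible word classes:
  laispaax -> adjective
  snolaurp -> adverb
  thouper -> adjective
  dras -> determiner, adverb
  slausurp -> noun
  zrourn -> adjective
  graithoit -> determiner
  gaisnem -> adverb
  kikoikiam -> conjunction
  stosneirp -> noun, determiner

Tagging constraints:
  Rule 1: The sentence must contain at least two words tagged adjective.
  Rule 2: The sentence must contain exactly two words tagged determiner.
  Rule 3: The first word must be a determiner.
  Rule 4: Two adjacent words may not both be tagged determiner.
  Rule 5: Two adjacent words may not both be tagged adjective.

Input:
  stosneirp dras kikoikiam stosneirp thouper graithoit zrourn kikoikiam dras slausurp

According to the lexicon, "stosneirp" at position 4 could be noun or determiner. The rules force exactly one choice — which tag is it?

Candidates per position — 1:stosneirp {noun,determiner}; 2:dras {determiner,adverb}; 3:kikoikiam {conjunction}; 4:stosneirp {noun,determiner}; 5:thouper {adjective}; 6:graithoit {determiner}; 7:zrourn {adjective}; 8:kikoikiam {conjunction}; 9:dras {determiner,adverb}; 10:slausurp {noun}.
If word 1 were noun, no tagging could satisfy rule 3; so word 1 is determiner.
If word 2 were determiner, no tagging could satisfy rule 2; so word 2 is adverb.
If word 4 were determiner, no tagging could satisfy rule 2; so word 4 is noun.
If word 9 were determiner, no tagging could satisfy rule 2; so word 9 is adverb.
So the tagging must be: determiner adverb conjunction noun adjective determiner adjective conjunction adverb noun.
Rule-by-rule: rule 1 ✓; rule 2 ✓; rule 3 ✓; rule 4 ✓; rule 5 ✓.

noun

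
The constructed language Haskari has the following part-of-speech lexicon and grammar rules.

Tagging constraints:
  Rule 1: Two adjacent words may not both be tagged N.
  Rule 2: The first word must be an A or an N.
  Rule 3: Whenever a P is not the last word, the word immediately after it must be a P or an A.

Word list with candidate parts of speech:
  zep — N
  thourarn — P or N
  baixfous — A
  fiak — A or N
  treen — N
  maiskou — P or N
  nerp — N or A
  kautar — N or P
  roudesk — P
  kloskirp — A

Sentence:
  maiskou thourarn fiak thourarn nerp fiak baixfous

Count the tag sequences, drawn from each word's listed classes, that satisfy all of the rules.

Candidates per position — 1:maiskou {P,N}; 2:thourarn {P,N}; 3:fiak {A,N}; 4:thourarn {P,N}; 5:nerp {N,A}; 6:fiak {A,N}; 7:baixfous {A}.
There are 64 candidate sequences in total.
The sequences that satisfy every rule: N P A P A A A; N P A P A N A; N P A N A A A; N P A N A N A.
Count = 4.

4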